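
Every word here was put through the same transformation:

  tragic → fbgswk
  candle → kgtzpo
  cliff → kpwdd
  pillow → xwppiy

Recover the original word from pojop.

level

Treating letters as 0–25, the rule is x ↦ 15x + 6 (mod 26).
Undoing it on pojop: p(15)→7·(15−6)≡11=l; o(14)→7·(14−6)≡4=e; j(9)→7·(9−6)≡21=v; o(14)→7·(14−6)≡4=e; p(15)→7·(15−6)≡11=l (all mod 26).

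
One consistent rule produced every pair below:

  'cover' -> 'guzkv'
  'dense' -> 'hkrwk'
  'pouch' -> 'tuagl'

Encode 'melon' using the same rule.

qkpur

The shift depends on letter class: consonant c→g is +4, but vowel o→u is +6. Vowels shift forward by 6 and consonants shift forward by 4.
For melon: m(cons)+4=q, e(vowel)+6=k, l(cons)+4=p, o(vowel)+6=u, n(cons)+4=r.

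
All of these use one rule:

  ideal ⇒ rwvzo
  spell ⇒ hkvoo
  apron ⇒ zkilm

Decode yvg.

bet

Each pair mirrors across the alphabet (i↔r, d↔w, e↔v): positions sum to 25. This is the alphabet-reversal cipher (Atbash): a becomes z, b becomes y, etc.
Reversing it on yvg: y↔b, v↔e, g↔t.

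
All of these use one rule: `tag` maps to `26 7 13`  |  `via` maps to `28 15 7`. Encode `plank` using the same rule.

t is letter #20 and maps to 26: an offset of 6. Letters become their 1-based position plus 6 (so a→7, b→8, …).
Applying it to plank: p=16→22, l=12→18, a=1→7, n=14→20, k=11→17.

22 18 7 20 17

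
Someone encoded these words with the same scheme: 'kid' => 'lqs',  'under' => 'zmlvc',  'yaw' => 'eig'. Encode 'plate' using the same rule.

mbitx

The output letters match the input read backwards, each shifted +8: kid reversed is dik. The word is reversed, then every letter is shifted forward by 8.
Applying it to plate: reverse → etalp; then shift: e+8=m, t+8=b, a+8=i, l+8=t, p+8=x.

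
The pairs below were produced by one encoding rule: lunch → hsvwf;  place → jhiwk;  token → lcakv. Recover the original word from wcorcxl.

comfort

Treating letters as 0–25, the rule is x ↦ 7x + 8 (mod 26).
Decoding wcorcxl: w(22)→15·(22−8)≡2=c; c(2)→15·(2−8)≡14=o; o(14)→15·(14−8)≡12=m; r(17)→15·(17−8)≡5=f; c(2)→15·(2−8)≡14=o; x(23)→15·(23−8)≡17=r; l(11)→15·(11−8)≡19=t (all mod 26).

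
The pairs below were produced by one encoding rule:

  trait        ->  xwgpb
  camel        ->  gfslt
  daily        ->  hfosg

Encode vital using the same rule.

znzht

The shift increases by 1 at each position, starting from +4: 4, 5, 6, ….
On vital: v+4=z, i+5=n, t+6=z, a+7=h, l+8=t.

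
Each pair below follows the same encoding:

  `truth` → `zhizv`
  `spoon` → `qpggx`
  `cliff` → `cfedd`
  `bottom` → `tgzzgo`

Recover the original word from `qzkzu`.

t(19)→z(25) and r(17)→h(7) fit y≡9x+10 (mod 26); the inverse of 9 mod 26 is 3. Treating letters as 0–25, the rule is x ↦ 9x + 10 (mod 26).
Decoding qzkzu: q(16)→3·(16−10)≡18=s; z(25)→3·(25−10)≡19=t; k(10)→3·(10−10)≡0=a; z(25)→3·(25−10)≡19=t; u(20)→3·(20−10)≡4=e (all mod 26).

state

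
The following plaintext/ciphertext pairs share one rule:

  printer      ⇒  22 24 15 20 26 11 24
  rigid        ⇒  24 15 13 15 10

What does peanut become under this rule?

22 11 7 20 27 26

p is letter #16 and maps to 22: an offset of 6. Each letter is replaced by its alphabet position (a=1..z=26) + 6.
For peanut: p=16→22, e=5→11, a=1→7, n=14→20, u=21→27, t=20→26.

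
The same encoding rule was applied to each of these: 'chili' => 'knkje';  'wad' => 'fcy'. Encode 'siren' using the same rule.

The word is reversed, then every letter is shifted forward by 2.
Applying it to siren: reverse → neris; then shift: n+2=p, e+2=g, r+2=t, i+2=k, s+2=u.

pgtku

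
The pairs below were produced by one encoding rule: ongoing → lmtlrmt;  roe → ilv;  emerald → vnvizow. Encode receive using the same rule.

ivxvrev

This is the alphabet-reversal cipher (Atbash): a becomes z, b becomes y, etc.
Applying it to receive: r↔i, e↔v, c↔x, e↔v, i↔r, v↔e, e↔v.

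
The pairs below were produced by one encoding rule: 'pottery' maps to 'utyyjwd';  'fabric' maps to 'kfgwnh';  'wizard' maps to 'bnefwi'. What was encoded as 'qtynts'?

lotion

Compare letters: p→u is +5, o→t is +5, t→y is +5 — a constant shift. This is a Caesar cipher with shift 5.
Reversing it on qtynts: q−5=l, t−5=o, y−5=t, n−5=i, t−5=o, s−5=n.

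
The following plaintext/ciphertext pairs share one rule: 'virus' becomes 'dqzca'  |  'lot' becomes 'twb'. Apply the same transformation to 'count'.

kwcvb

Compare letters: v→d is +8, i→q is +8, r→z is +8 — a constant shift. Each letter is shifted forward by 8 in the alphabet (a Caesar shift of +8).
Applying it to count: c+8=k, o+8=w, u+8=c, n+8=v, t+8=b.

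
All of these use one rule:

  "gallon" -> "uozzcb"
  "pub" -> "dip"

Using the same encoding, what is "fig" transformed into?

Compare letters: g→u is +14, a→o is +14, l→z is +14 — a constant shift. It's a constant shift of +14 (ROT14).
Applying it to fig: f+14=t, i+14=w, g+14=u.

twu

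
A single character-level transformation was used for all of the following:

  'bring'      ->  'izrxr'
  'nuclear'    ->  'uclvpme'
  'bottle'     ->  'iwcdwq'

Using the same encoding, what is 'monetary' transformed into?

twwoemem

In bring: b→i is +7, r→z is +8, i→r is +9, n→x is +10 — the shift increases by 1 each position. The shift increases by 1 at each position, starting from +7: 7, 8, 9, ….
On monetary: m+7=t, o+8=w, n+9=w, e+10=o, t+11=e, a+12=m, r+13=e, y+14=m.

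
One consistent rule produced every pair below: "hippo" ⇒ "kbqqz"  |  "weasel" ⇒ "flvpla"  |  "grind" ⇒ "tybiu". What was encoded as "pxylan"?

h(7)→k(10) and i(8)→b(1) fit y≡17x+21 (mod 26); the inverse of 17 mod 26 is 23. Treating letters as 0–25, the rule is x ↦ 17x + 21 (mod 26).
Undoing it on pxylan: p(15)→23·(15−21)≡18=s; x(23)→23·(23−21)≡20=u; y(24)→23·(24−21)≡17=r; l(11)→23·(11−21)≡4=e; a(0)→23·(0−21)≡11=l; n(13)→23·(13−21)≡24=y (all mod 26).

surely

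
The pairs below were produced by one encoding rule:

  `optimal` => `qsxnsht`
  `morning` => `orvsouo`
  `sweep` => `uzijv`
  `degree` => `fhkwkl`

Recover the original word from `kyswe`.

In optimal: o→q is +2, p→s is +3, t→x is +4, i→n is +5 — the shift increases by 1 each position. Letter i (0-indexed) is shifted by i+2, so successive shifts are 2, 3, 4, ….
Undoing it on kyswe: k−2=i, y−3=v, s−4=o, w−5=r, e−6=y.

ivory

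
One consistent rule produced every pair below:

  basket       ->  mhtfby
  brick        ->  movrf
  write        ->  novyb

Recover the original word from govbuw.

b(1)→m(12) and a(0)→h(7) fit y≡5x+7 (mod 26); the inverse of 5 mod 26 is 21. Treating letters as 0–25, the rule is x ↦ 5x + 7 (mod 26).
Decoding govbuw: g(6)→21·(6−7)≡5=f; o(14)→21·(14−7)≡17=r; v(21)→21·(21−7)≡8=i; b(1)→21·(1−7)≡4=e; u(20)→21·(20−7)≡13=n; w(22)→21·(22−7)≡3=d (all mod 26).

friend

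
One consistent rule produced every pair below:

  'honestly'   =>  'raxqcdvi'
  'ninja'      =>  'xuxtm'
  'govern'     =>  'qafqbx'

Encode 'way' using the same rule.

The shift depends on letter class: consonant h→r is +10, but vowel o→a is +12. Two shifts are in play — +12 for a/e/i/o/u, +10 for every other letter.
For way: w(cons)+10=g, a(vowel)+12=m, y(cons)+10=i.

gmi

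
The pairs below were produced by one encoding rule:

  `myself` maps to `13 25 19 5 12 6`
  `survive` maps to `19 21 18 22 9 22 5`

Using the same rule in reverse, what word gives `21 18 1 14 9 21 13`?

uranium

Letters become their 1-indexed alphabet positions: a=1 … z=26.
Decoding 21 18 1 14 9 21 13: 21=u, 18=r, 1=a, 14=n, 9=i, 21=u, 13=m.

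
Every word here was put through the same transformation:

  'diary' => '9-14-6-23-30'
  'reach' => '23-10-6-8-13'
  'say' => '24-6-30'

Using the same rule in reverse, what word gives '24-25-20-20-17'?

The number is (letter's place in the alphabet, a=1) + 5.
Undoing it on 24-25-20-20-17: 24→(24−5)÷1=19=s, 25→(25−5)÷1=20=t, 20→(20−5)÷1=15=o, 20→(20−5)÷1=15=o, 17→(17−5)÷1=12=l.

stool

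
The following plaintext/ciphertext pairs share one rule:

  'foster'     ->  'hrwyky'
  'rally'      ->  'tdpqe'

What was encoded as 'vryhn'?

touch

In foster: f→h is +2, o→r is +3, s→w is +4, t→y is +5 — the shift increases by 1 each position. Each letter shifts forward by (position + 2), i.e. 2, 3, 4, … — the shift grows by one for each successive letter.
Decoding vryhn: v−2=t, r−3=o, y−4=u, h−5=c, n−6=h.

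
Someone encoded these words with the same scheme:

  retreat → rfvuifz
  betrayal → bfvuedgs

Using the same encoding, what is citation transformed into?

cjvdxnuu

Letter i (0-indexed) is shifted by i+0, so successive shifts are 0, 1, 2, ….
Applying it to citation: c+0=c, i+1=j, t+2=v, a+3=d, t+4=x, i+5=n, o+6=u, n+7=u.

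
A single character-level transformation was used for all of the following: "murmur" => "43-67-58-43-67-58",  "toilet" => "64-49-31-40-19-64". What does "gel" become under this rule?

With a=1..z=26, the number is 3·pos + 4.
On gel: g=7→25, e=5→19, l=12→40.

25-19-40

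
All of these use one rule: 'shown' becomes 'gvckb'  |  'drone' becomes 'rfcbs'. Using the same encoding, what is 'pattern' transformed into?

Compare letters: s→g is +14, h→v is +14, o→c is +14 — a constant shift. This is a Caesar cipher with shift 14.
For pattern: p+14=d, a+14=o, t+14=h, t+14=h, e+14=s, r+14=f, n+14=b.

dohhsfb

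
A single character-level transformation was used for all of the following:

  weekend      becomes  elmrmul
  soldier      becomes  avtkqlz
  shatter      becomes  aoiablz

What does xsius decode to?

plank

Shifts by position in weekend: pos 0: w→e (+8), pos 1: e→l (+7), pos 2: e→m (+8), pos 3: k→r (+7) — repeating every 2. A repeating key of period 2 is used — shifts +8, +7 over and over.
Decoding xsius: x−8=p, s−7=l, i−8=a, u−7=n, s−8=k.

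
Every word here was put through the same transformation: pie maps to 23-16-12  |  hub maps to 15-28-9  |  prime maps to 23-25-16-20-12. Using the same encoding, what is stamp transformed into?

26-27-8-20-23

p is letter #16 and maps to 23: an offset of 7. Each letter is replaced by its alphabet position (a=1..z=26) + 7.
Applying it to stamp: s=19→26, t=20→27, a=1→8, m=13→20, p=16→23.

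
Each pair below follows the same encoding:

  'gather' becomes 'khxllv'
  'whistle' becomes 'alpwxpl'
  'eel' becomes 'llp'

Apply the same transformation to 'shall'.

The rule splits by letter class: vowels +7, consonants +4.
For shall: s(cons)+4=w, h(cons)+4=l, a(vowel)+7=h, l(cons)+4=p, l(cons)+4=p.

wlhpp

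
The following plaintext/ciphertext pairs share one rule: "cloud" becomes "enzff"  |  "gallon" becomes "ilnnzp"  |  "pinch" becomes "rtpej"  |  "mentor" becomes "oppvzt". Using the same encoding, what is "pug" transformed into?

The shift depends on letter class: consonant c→e is +2, but vowel o→z is +11. The rule splits by letter class: vowels +11, consonants +2.
Applying it to pug: p(cons)+2=r, u(vowel)+11=f, g(cons)+2=i.

rfi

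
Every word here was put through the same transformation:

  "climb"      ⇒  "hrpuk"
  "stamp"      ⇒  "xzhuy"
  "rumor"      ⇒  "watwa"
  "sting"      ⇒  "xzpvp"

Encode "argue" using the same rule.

fxncn

Each letter shifts forward by (position + 5), i.e. 5, 6, 7, … — the shift grows by one for each successive letter.
On argue: a+5=f, r+6=x, g+7=n, u+8=c, e+9=n.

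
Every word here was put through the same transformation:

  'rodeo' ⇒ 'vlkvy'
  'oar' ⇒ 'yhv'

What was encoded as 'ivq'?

Read the word backwards and shift each letter +7.
Reversing it on ivq: shift back: i−7=b, v−7=o, q−7=j → boj; then reverse → job.

job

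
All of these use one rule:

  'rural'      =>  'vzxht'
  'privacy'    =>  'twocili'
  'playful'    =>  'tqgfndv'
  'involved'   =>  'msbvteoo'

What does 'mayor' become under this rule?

qfevz

The shift increases by 1 at each position, starting from +4: 4, 5, 6, ….
Applying it to mayor: m+4=q, a+5=f, y+6=e, o+7=v, r+8=z.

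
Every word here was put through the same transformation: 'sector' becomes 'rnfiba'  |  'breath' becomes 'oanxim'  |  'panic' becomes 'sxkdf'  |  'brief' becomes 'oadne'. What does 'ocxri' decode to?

s(18)→r(17) and e(4)→n(13) fit y≡17x+23 (mod 26); the inverse of 17 mod 26 is 23. Each letter's alphabet position (a=0..z=25) is mapped through 17·x+23 mod 26 — an affine cipher.
Decoding ocxri: o(14)→23·(14−23)≡1=b; c(2)→23·(2−23)≡11=l; x(23)→23·(23−23)≡0=a; r(17)→23·(17−23)≡18=s; i(8)→23·(8−23)≡19=t (all mod 26).

blast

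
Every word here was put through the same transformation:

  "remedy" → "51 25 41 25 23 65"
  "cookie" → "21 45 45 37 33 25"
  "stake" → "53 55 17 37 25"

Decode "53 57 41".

r(#18)→51 and e(#5)→25: differences scale by 2, so n = 2·pos + 15. The formula is n = 2×(alphabet index, a=1) + 15.
Undoing it on 53 57 41: 53→(53−15)÷2=19=s, 57→(57−15)÷2=21=u, 41→(41−15)÷2=13=m.

sum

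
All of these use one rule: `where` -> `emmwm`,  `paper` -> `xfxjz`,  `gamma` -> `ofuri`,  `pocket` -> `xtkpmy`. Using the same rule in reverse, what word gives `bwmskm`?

A repeating key of period 2 is used — shifts +8, +5 over and over.
Decoding bwmskm: b−8=t, w−5=r, m−8=e, s−5=n, k−8=c, m−5=h.

trench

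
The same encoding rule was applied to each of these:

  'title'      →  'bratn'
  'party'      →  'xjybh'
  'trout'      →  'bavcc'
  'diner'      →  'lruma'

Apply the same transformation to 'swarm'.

Shifts by position in title: pos 0: t→b (+8), pos 1: i→r (+9), pos 2: t→a (+7), pos 3: l→t (+8), pos 4: e→n (+9) — repeating every 3. A repeating key of period 3 is used — shifts +8, +9, +7 over and over.
On swarm: s+8=a, w+9=f, a+7=h, r+8=z, m+9=v.

afhzv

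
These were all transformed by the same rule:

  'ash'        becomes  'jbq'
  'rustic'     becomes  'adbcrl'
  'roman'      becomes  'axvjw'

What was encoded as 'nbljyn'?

Each letter is shifted forward by 9 in the alphabet (a Caesar shift of +9).
Decoding nbljyn: n−9=e, b−9=s, l−9=c, j−9=a, y−9=p, n−9=e.

escape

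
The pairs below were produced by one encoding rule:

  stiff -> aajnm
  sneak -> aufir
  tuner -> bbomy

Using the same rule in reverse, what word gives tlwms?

level

The shifts repeat in a cycle of length 3: positions 0,1,… shift by +8, +7, +1, then the pattern repeats.
Reversing it on tlwms: t−8=l, l−7=e, w−1=v, m−8=e, s−7=l.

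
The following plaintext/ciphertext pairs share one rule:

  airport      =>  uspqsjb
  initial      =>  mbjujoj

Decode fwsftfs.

The output letters match the input read backwards, each shifted +1: airport reversed is tropria. Two steps: reverse the string, then apply a Caesar shift of +1.
Decoding fwsftfs: shift back: f−1=e, w−1=v, s−1=r, f−1=e, t−1=s, f−1=e, s−1=r → evreser; then reverse → reserve.

reserve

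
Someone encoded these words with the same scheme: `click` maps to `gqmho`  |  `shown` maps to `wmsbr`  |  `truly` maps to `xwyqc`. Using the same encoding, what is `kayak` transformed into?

Shifts by position in click: pos 0: c→g (+4), pos 1: l→q (+5), pos 2: i→m (+4), pos 3: c→h (+5) — repeating every 2. It's a Vigenère-style cipher with numeric key [4,5]: position i shifts by key[i mod 2].
For kayak: k+4=o, a+5=f, y+4=c, a+5=f, k+4=o.

ofcfo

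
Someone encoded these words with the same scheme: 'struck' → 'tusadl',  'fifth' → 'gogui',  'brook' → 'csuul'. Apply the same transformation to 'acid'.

The shift depends on letter class: consonant s→t is +1, but vowel u→a is +6. The rule splits by letter class: vowels +6, consonants +1.
On acid: a(vowel)+6=g, c(cons)+1=d, i(vowel)+6=o, d(cons)+1=e.

gdoe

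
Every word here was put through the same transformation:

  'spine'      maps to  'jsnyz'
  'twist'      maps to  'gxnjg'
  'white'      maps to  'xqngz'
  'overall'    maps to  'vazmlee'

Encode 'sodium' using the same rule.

Each letter's alphabet position (a=0..z=25) is mapped through 23·x+11 mod 26 — an affine cipher.
On sodium: s(18)→23·18+11≡9=j; o(14)→23·14+11≡21=v; d(3)→23·3+11≡2=c; i(8)→23·8+11≡13=n; u(20)→23·20+11≡3=d; m(12)→23·12+11≡1=b (all mod 26).

jvcndb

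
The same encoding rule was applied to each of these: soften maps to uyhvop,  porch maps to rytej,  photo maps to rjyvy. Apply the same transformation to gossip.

iyuusr

The shift depends on letter class: consonant s→u is +2, but vowel o→y is +10. Vowels shift forward by 10 and consonants shift forward by 2.
For gossip: g(cons)+2=i, o(vowel)+10=y, s(cons)+2=u, s(cons)+2=u, i(vowel)+10=s, p(cons)+2=r.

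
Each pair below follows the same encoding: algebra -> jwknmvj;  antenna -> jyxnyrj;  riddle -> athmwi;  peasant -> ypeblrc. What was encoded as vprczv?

mentor

Shifts by position in algebra: pos 0: a→j (+9), pos 1: l→w (+11), pos 2: g→k (+4), pos 3: e→n (+9), pos 4: b→m (+11), pos 5: r→v (+4) — repeating every 3. It's a Vigenère-style cipher with numeric key [9,11,4]: position i shifts by key[i mod 3].
Reversing it on vprczv: v−9=m, p−11=e, r−4=n, c−9=t, z−11=o, v−4=r.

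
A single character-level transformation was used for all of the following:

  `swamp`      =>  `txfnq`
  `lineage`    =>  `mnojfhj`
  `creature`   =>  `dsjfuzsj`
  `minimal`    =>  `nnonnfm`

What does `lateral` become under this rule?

The rule splits by letter class: vowels +5, consonants +1.
On lateral: l(cons)+1=m, a(vowel)+5=f, t(cons)+1=u, e(vowel)+5=j, r(cons)+1=s, a(vowel)+5=f, l(cons)+1=m.

mfujsfm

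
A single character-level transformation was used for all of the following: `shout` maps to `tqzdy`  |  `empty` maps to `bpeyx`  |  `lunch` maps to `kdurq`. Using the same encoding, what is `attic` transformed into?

s(18)→t(19) and h(7)→q(16) fit y≡5x+7 (mod 26); the inverse of 5 mod 26 is 21. Treating letters as 0–25, the rule is x ↦ 5x + 7 (mod 26).
On attic: a(0)→5·0+7≡7=h; t(19)→5·19+7≡24=y; t(19)→5·19+7≡24=y; i(8)→5·8+7≡21=v; c(2)→5·2+7≡17=r (all mod 26).

hyyvr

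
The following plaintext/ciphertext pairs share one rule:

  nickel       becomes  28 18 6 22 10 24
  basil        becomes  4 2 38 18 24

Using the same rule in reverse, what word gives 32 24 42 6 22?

n(#14)→28 and i(#9)→18: differences scale by 2, so n = 2·pos + 0. The formula is n = 2×(alphabet index, a=1).
Reversing it on 32 24 42 6 22: 32→(32−0)÷2=16=p, 24→(24−0)÷2=12=l, 42→(42−0)÷2=21=u, 6→(6−0)÷2=3=c, 22→(22−0)÷2=11=k.

pluck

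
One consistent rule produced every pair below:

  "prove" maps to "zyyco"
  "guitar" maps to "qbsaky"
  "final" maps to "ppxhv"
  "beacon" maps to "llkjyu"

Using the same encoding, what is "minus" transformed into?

Shifts by position in prove: pos 0: p→z (+10), pos 1: r→y (+7), pos 2: o→y (+10), pos 3: v→c (+7) — repeating every 2. A repeating key of period 2 is used — shifts +10, +7 over and over.
For minus: m+10=w, i+7=p, n+10=x, u+7=b, s+10=c.

wpxbc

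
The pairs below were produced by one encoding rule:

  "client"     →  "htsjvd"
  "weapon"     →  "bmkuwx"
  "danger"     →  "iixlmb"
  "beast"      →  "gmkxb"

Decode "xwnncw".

sodium

A repeating key of period 3 is used — shifts +5, +8, +10 over and over.
Undoing it on xwnncw: x−5=s, w−8=o, n−10=d, n−5=i, c−8=u, w−10=m.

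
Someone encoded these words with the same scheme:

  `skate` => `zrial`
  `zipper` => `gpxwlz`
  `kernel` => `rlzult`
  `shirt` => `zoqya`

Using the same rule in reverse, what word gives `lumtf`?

Shifts by position in skate: pos 0: s→z (+7), pos 1: k→r (+7), pos 2: a→i (+8), pos 3: t→a (+7), pos 4: e→l (+7) — repeating every 3. The shifts repeat in a cycle of length 3: positions 0,1,… shift by +7, +7, +8, then the pattern repeats.
Undoing it on lumtf: l−7=e, u−7=n, m−8=e, t−7=m, f−7=y.

enemy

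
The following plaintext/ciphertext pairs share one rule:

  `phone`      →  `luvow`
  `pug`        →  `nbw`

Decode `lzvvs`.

loose

The output letters match the input read backwards, each shifted +7: phone reversed is enohp. Two steps: reverse the string, then apply a Caesar shift of +7.
Undoing it on lzvvs: shift back: l−7=e, z−7=s, v−7=o, v−7=o, s−7=l → esool; then reverse → loose.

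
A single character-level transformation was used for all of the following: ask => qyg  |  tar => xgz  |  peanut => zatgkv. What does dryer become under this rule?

Read the word backwards and shift each letter +6.
Applying it to dryer: reverse → reyrd; then shift: r+6=x, e+6=k, y+6=e, r+6=x, d+6=j.

xkexj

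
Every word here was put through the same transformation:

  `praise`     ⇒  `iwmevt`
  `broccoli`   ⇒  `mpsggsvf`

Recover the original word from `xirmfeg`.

cabinet

The output letters match the input read backwards, each shifted +4: praise reversed is esiarp. Read the word backwards and shift each letter +4.
Decoding xirmfeg: shift back: x−4=t, i−4=e, r−4=n, m−4=i, f−4=b, e−4=a, g−4=c → tenibac; then reverse → cabinet.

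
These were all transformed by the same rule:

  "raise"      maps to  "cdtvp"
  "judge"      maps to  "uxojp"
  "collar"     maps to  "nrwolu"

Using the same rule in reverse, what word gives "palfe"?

exact

Shifts by position in raise: pos 0: r→c (+11), pos 1: a→d (+3), pos 2: i→t (+11), pos 3: s→v (+3) — repeating every 2. The shifts repeat in a cycle of length 2: positions 0,1,… shift by +11, +3, then the pattern repeats.
Undoing it on palfe: p−11=e, a−3=x, l−11=a, f−3=c, e−11=t.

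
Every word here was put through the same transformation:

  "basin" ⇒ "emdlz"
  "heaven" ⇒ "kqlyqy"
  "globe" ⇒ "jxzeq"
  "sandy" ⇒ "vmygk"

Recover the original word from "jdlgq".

Shifts by position in basin: pos 0: b→e (+3), pos 1: a→m (+12), pos 2: s→d (+11), pos 3: i→l (+3), pos 4: n→z (+12) — repeating every 3. It's a Vigenère-style cipher with numeric key [3,12,11]: position i shifts by key[i mod 3].
Reversing it on jdlgq: j−3=g, d−12=r, l−11=a, g−3=d, q−12=e.

grade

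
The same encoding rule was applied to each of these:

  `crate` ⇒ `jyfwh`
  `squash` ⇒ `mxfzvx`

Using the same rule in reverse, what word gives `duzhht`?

The output letters match the input read backwards, each shifted +5: crate reversed is etarc. Two steps: reverse the string, then apply a Caesar shift of +5.
Reversing it on duzhht: shift back: d−5=y, u−5=p, z−5=u, h−5=c, h−5=c, t−5=o → ypucco; then reverse → occupy.

occupy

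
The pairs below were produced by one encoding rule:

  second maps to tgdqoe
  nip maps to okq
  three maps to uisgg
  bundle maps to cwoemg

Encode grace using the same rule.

hscdg

The rule splits by letter class: vowels +2, consonants +1.
On grace: g(cons)+1=h, r(cons)+1=s, a(vowel)+2=c, c(cons)+1=d, e(vowel)+2=g.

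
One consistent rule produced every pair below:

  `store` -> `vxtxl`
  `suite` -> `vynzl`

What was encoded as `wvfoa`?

trait

In store: s→v is +3, t→x is +4, o→t is +5, r→x is +6 — the shift increases by 1 each position. Each letter shifts forward by (position + 3), i.e. 3, 4, 5, … — the shift grows by one for each successive letter.
Reversing it on wvfoa: w−3=t, v−4=r, f−5=a, o−6=i, a−7=t.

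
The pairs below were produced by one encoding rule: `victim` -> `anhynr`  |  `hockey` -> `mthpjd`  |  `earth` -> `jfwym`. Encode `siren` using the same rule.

It's a constant shift of +5 (ROT5).
On siren: s+5=x, i+5=n, r+5=w, e+5=j, n+5=s.

xnwjs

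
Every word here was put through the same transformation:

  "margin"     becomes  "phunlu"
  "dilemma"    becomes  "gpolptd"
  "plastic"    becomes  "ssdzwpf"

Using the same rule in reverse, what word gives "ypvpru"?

vision

Shifts by position in margin: pos 0: m→p (+3), pos 1: a→h (+7), pos 2: r→u (+3), pos 3: g→n (+7) — repeating every 2. A repeating key of period 2 is used — shifts +3, +7 over and over.
Decoding ypvpru: y−3=v, p−7=i, v−3=s, p−7=i, r−3=o, u−7=n.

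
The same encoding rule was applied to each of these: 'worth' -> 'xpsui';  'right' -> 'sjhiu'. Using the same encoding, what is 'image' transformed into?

Each letter is shifted forward by 1 in the alphabet (a Caesar shift of +1).
For image: i+1=j, m+1=n, a+1=b, g+1=h, e+1=f.

jnbhf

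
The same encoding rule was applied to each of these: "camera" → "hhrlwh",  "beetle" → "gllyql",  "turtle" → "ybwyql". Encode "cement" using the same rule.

hlrlsy

Vowels shift forward by 7 and consonants shift forward by 5.
Applying it to cement: c(cons)+5=h, e(vowel)+7=l, m(cons)+5=r, e(vowel)+7=l, n(cons)+5=s, t(cons)+5=y.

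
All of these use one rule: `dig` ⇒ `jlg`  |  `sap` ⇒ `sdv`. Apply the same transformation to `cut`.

The output letters match the input read backwards, each shifted +3: dig reversed is gid. Two steps: reverse the string, then apply a Caesar shift of +3.
On cut: reverse → tuc; then shift: t+3=w, u+3=x, c+3=f.

wxf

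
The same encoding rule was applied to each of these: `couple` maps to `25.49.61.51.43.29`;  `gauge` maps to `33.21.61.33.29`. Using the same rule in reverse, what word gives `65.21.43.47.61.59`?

walnut

c(#3)→25 and o(#15)→49: differences scale by 2, so n = 2·pos + 19. Each letter becomes 2×(its alphabet position, a=1..z=26) + 19.
Decoding 65.21.43.47.61.59: 65→(65−19)÷2=23=w, 21→(21−19)÷2=1=a, 43→(43−19)÷2=12=l, 47→(47−19)÷2=14=n, 61→(61−19)÷2=21=u, 59→(59−19)÷2=20=t.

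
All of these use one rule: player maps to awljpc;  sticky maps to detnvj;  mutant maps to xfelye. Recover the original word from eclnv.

track

This is a Caesar cipher with shift 11.
Decoding eclnv: e−11=t, c−11=r, l−11=a, n−11=c, v−11=k.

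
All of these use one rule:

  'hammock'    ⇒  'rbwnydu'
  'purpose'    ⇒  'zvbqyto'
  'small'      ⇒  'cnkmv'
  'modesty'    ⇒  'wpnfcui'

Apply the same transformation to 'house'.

rpeto

Shifts by position in hammock: pos 0: h→r (+10), pos 1: a→b (+1), pos 2: m→w (+10), pos 3: m→n (+1) — repeating every 2. A repeating key of period 2 is used — shifts +10, +1 over and over.
On house: h+10=r, o+1=p, u+10=e, s+1=t, e+10=o.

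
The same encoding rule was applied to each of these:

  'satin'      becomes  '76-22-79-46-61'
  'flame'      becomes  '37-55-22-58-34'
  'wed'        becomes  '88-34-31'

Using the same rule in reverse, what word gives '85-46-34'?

s(#19)→76 and a(#1)→22: differences scale by 3, so n = 3·pos + 19. The formula is n = 3×(alphabet index, a=1) + 19.
Decoding 85-46-34: 85→(85−19)÷3=22=v, 46→(46−19)÷3=9=i, 34→(34−19)÷3=5=e.

vie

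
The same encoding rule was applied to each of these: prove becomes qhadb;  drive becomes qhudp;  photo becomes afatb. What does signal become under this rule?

The output letters match the input read backwards, each shifted +12: prove reversed is evorp. The word is reversed, then every letter is shifted forward by 12.
On signal: reverse → langis; then shift: l+12=x, a+12=m, n+12=z, g+12=s, i+12=u, s+12=e.

xmzsue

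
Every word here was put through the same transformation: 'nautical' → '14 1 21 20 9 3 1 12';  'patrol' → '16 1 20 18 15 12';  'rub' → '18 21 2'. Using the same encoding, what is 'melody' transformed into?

n is letter #14 and maps to 14: an offset of 0. Each letter is replaced by its alphabet position (a=1, b=2, …, z=26).
For melody: m=13→13, e=5→5, l=12→12, o=15→15, d=4→4, y=25→25.

13 5 12 15 4 25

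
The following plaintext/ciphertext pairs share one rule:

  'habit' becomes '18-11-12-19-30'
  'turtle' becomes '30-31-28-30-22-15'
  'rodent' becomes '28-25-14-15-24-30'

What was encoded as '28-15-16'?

ref

h is letter #8 and maps to 18: an offset of 10. Letters become their 1-based position plus 10 (so a→11, b→12, …).
Undoing it on 28-15-16: 28→(28−10)÷1=18=r, 15→(15−10)÷1=5=e, 16→(16−10)÷1=6=f.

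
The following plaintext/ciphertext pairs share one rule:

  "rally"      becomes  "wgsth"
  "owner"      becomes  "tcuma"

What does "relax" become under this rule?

Letter i (0-indexed) is shifted by i+5, so successive shifts are 5, 6, 7, ….
On relax: r+5=w, e+6=k, l+7=s, a+8=i, x+9=g.

wksig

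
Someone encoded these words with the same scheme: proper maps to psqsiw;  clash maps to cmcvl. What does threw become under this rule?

In proper: p→p is +0, r→s is +1, o→q is +2, p→s is +3 — the shift increases by 1 each position. Letter i (0-indexed) is shifted by i+0, so successive shifts are 0, 1, 2, ….
On threw: t+0=t, h+1=i, r+2=t, e+3=h, w+4=a.

titha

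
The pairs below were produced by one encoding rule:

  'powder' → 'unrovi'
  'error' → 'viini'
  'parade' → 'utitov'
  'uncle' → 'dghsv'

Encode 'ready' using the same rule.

ivtof

p(15)→u(20) and o(14)→n(13) fit y≡7x+19 (mod 26); the inverse of 7 mod 26 is 15. Treating letters as 0–25, the rule is x ↦ 7x + 19 (mod 26).
On ready: r(17)→7·17+19≡8=i; e(4)→7·4+19≡21=v; a(0)→7·0+19≡19=t; d(3)→7·3+19≡14=o; y(24)→7·24+19≡5=f (all mod 26).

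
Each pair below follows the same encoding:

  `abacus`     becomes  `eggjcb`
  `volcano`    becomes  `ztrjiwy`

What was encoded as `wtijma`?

soccer

In abacus: a→e is +4, b→g is +5, a→g is +6, c→j is +7 — the shift increases by 1 each position. Letter i (0-indexed) is shifted by i+4, so successive shifts are 4, 5, 6, ….
Undoing it on wtijma: w−4=s, t−5=o, i−6=c, j−7=c, m−8=e, a−9=r.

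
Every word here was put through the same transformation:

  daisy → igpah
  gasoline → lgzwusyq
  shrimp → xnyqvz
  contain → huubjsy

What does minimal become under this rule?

In daisy: d→i is +5, a→g is +6, i→p is +7, s→a is +8 — the shift increases by 1 each position. The shift increases by 1 at each position, starting from +5: 5, 6, 7, ….
On minimal: m+5=r, i+6=o, n+7=u, i+8=q, m+9=v, a+10=k, l+11=w.

rouqvkw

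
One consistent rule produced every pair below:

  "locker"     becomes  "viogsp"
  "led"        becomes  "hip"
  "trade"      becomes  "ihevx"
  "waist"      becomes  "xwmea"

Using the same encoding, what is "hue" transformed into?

The output letters match the input read backwards, each shifted +4: locker reversed is rekcol. Read the word backwards and shift each letter +4.
On hue: reverse → euh; then shift: e+4=i, u+4=y, h+4=l.

iyl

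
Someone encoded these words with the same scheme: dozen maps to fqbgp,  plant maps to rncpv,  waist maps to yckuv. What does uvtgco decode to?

Compare letters: d→f is +2, o→q is +2, z→b is +2 — a constant shift. Every letter moves 2 places later in the alphabet, wrapping around z→a.
Undoing it on uvtgco: u−2=s, v−2=t, t−2=r, g−2=e, c−2=a, o−2=m.

stream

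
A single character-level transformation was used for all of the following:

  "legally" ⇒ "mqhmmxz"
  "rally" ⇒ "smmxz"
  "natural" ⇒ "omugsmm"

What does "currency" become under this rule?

Shifts by position in legally: pos 0: l→m (+1), pos 1: e→q (+12), pos 2: g→h (+1), pos 3: a→m (+12) — repeating every 2. It's a Vigenère-style cipher with numeric key [1,12]: position i shifts by key[i mod 2].
On currency: c+1=d, u+12=g, r+1=s, r+12=d, e+1=f, n+12=z, c+1=d, y+12=k.

dgsdfzdk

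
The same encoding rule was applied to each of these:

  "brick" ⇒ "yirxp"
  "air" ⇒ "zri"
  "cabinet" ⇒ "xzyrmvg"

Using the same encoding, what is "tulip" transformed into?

Each pair mirrors across the alphabet (b↔y, r↔i, i↔r): positions sum to 25. This is the alphabet-reversal cipher (Atbash): a becomes z, b becomes y, etc.
For tulip: t↔g, u↔f, l↔o, i↔r, p↔k.

gfork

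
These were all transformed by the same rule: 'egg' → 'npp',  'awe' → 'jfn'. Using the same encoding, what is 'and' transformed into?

jwm

It's a constant shift of +9 (ROT9).
For and: a+9=j, n+9=w, d+9=m.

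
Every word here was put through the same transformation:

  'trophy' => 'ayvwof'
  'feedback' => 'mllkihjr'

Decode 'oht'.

Compare letters: t→a is +7, r→y is +7, o→v is +7 — a constant shift. Each letter is shifted forward by 7 in the alphabet (a Caesar shift of +7).
Undoing it on oht: o−7=h, h−7=a, t−7=m.

ham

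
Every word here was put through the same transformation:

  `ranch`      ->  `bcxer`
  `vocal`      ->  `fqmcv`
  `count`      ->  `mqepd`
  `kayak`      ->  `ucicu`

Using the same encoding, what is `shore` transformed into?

A repeating key of period 2 is used — shifts +10, +2 over and over.
For shore: s+10=c, h+2=j, o+10=y, r+2=t, e+10=o.

cjyto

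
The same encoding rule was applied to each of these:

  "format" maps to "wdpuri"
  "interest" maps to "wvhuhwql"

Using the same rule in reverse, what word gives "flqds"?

panic

The output letters match the input read backwards, each shifted +3: format reversed is tamrof. Two steps: reverse the string, then apply a Caesar shift of +3.
Undoing it on flqds: shift back: f−3=c, l−3=i, q−3=n, d−3=a, s−3=p → cinap; then reverse → panic.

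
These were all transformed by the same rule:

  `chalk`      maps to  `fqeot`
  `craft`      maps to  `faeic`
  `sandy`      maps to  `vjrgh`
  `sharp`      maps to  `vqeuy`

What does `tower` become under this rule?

Shifts by position in chalk: pos 0: c→f (+3), pos 1: h→q (+9), pos 2: a→e (+4), pos 3: l→o (+3), pos 4: k→t (+9) — repeating every 3. It's a Vigenère-style cipher with numeric key [3,9,4]: position i shifts by key[i mod 3].
For tower: t+3=w, o+9=x, w+4=a, e+3=h, r+9=a.

wxaha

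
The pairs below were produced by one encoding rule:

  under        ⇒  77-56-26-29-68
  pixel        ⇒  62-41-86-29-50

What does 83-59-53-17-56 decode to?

woman

u(#21)→77 and n(#14)→56: differences scale by 3, so n = 3·pos + 14. With a=1..z=26, the number is 3·pos + 14.
Reversing it on 83-59-53-17-56: 83→(83−14)÷3=23=w, 59→(59−14)÷3=15=o, 53→(53−14)÷3=13=m, 17→(17−14)÷3=1=a, 56→(56−14)÷3=14=n.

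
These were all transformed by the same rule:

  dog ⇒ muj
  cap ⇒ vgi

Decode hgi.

cab

The output letters match the input read backwards, each shifted +6: dog reversed is god. The word is reversed, then every letter is shifted forward by 6.
Reversing it on hgi: shift back: h−6=b, g−6=a, i−6=c → bac; then reverse → cab.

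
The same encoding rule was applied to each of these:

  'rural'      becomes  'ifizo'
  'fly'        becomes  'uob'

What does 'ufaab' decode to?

fuzzy

Letters are reflected about the middle of the alphabet (position → 25−position): Atbash.
Decoding ufaab: u↔f, f↔u, a↔z, a↔z, b↔y.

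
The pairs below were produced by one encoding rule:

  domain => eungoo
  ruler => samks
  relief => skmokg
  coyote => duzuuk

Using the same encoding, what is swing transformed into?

The shift depends on letter class: consonant d→e is +1, but vowel o→u is +6. Two shifts are in play — +6 for a/e/i/o/u, +1 for every other letter.
For swing: s(cons)+1=t, w(cons)+1=x, i(vowel)+6=o, n(cons)+1=o, g(cons)+1=h.

txooh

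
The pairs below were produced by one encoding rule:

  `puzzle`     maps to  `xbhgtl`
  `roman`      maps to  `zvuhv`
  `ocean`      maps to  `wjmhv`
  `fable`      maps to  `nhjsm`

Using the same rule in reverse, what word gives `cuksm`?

Shifts by position in puzzle: pos 0: p→x (+8), pos 1: u→b (+7), pos 2: z→h (+8), pos 3: z→g (+7) — repeating every 2. It's a Vigenère-style cipher with numeric key [8,7]: position i shifts by key[i mod 2].
Decoding cuksm: c−8=u, u−7=n, k−8=c, s−7=l, m−8=e.

uncle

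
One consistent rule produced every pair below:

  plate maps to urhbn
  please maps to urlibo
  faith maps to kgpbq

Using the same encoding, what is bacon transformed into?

In plate: p→u is +5, l→r is +6, a→h is +7, t→b is +8 — the shift increases by 1 each position. Letter i (0-indexed) is shifted by i+5, so successive shifts are 5, 6, 7, ….
Applying it to bacon: b+5=g, a+6=g, c+7=j, o+8=w, n+9=w.

ggjww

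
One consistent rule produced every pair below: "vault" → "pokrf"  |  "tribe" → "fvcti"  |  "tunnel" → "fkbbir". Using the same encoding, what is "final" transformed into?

ncbor

This is an affine cipher: with a=0,…,z=25, each position x becomes (5x+14) mod 26.
For final: f(5)→5·5+14≡13=n; i(8)→5·8+14≡2=c; n(13)→5·13+14≡1=b; a(0)→5·0+14≡14=o; l(11)→5·11+14≡17=r (all mod 26).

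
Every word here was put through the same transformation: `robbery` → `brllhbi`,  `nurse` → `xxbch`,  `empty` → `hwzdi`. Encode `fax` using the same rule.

pdh

The shift depends on letter class: consonant r→b is +10, but vowel o→r is +3. Vowels shift forward by 3 and consonants shift forward by 10.
Applying it to fax: f(cons)+10=p, a(vowel)+3=d, x(cons)+10=h.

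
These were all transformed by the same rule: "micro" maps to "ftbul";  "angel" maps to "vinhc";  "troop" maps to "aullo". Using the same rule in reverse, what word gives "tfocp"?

Each letter's alphabet position (a=0..z=25) is mapped through 3·x+21 mod 26 — an affine cipher.
Decoding tfocp: t(19)→9·(19−21)≡8=i; f(5)→9·(5−21)≡12=m; o(14)→9·(14−21)≡15=p; c(2)→9·(2−21)≡11=l; p(15)→9·(15−21)≡24=y (all mod 26).

imply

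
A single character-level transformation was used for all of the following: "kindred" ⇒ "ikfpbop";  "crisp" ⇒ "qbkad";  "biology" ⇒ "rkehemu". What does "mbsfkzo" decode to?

granite

k(10)→i(8) and i(8)→k(10) fit y≡25x+18 (mod 26); the inverse of 25 mod 26 is 25. Each letter's alphabet position (a=0..z=25) is mapped through 25·x+18 mod 26 — an affine cipher.
Reversing it on mbsfkzo: m(12)→25·(12−18)≡6=g; b(1)→25·(1−18)≡17=r; s(18)→25·(18−18)≡0=a; f(5)→25·(5−18)≡13=n; k(10)→25·(10−18)≡8=i; z(25)→25·(25−18)≡19=t; o(14)→25·(14−18)≡4=e (all mod 26).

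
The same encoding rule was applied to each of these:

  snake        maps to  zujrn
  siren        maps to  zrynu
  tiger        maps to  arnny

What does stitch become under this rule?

Vowels shift forward by 9 and consonants shift forward by 7.
On stitch: s(cons)+7=z, t(cons)+7=a, i(vowel)+9=r, t(cons)+7=a, c(cons)+7=j, h(cons)+7=o.

zarajo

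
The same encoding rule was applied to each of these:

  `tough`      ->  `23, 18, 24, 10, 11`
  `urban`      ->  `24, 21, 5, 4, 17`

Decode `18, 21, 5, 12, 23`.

orbit

t is letter #20 and maps to 23: an offset of 3. Letters become their 1-based position plus 3 (so a→4, b→5, …).
Undoing it on 18, 21, 5, 12, 23: 18→(18−3)÷1=15=o, 21→(21−3)÷1=18=r, 5→(5−3)÷1=2=b, 12→(12−3)÷1=9=i, 23→(23−3)÷1=20=t.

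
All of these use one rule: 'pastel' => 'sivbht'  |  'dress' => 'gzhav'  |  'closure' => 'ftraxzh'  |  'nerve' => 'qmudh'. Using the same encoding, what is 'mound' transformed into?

Shifts by position in pastel: pos 0: p→s (+3), pos 1: a→i (+8), pos 2: s→v (+3), pos 3: t→b (+8) — repeating every 2. The shifts repeat in a cycle of length 2: positions 0,1,… shift by +3, +8, then the pattern repeats.
Applying it to mound: m+3=p, o+8=w, u+3=x, n+8=v, d+3=g.

pwxvg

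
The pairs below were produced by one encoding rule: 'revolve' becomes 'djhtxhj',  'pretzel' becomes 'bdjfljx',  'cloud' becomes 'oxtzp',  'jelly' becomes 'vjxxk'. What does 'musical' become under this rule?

yzenofx

Vowels shift forward by 5 and consonants shift forward by 12.
For musical: m(cons)+12=y, u(vowel)+5=z, s(cons)+12=e, i(vowel)+5=n, c(cons)+12=o, a(vowel)+5=f, l(cons)+12=x.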